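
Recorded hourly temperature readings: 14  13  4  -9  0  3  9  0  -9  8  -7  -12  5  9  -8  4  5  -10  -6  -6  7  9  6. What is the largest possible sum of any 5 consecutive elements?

22

(14, 13, 4, -9, 0) → sum 22
(13, 4, -9, 0, 3) → sum 11
(4, -9, 0, 3, 9) → sum 7
(-9, 0, 3, 9, 0) → sum 3
(0, 3, 9, 0, -9) → sum 3
(3, 9, 0, -9, 8) → sum 11
(9, 0, -9, 8, -7) → sum 1
(0, -9, 8, -7, -12) → sum -20
(-9, 8, -7, -12, 5) → sum -15
(8, -7, -12, 5, 9) → sum 3
(-7, -12, 5, 9, -8) → sum -13
(-12, 5, 9, -8, 4) → sum -2
(5, 9, -8, 4, 5) → sum 15
(9, -8, 4, 5, -10) → sum 0
(-8, 4, 5, -10, -6) → sum -15
(4, 5, -10, -6, -6) → sum -13
(5, -10, -6, -6, 7) → sum -10
(-10, -6, -6, 7, 9) → sum -6
(-6, -6, 7, 9, 6) → sum 10
Largest of these is 22.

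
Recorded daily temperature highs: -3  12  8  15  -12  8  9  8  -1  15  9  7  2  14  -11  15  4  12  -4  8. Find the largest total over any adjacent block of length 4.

Window sums for each of the 17 positions:
[-3, 12, 8, 15] → sum 32
[12, 8, 15, -12] → sum 23
[8, 15, -12, 8] → sum 19
[15, -12, 8, 9] → sum 20
[-12, 8, 9, 8] → sum 13
[8, 9, 8, -1] → sum 24
[9, 8, -1, 15] → sum 31
[8, -1, 15, 9] → sum 31
[-1, 15, 9, 7] → sum 30
[15, 9, 7, 2] → sum 33
[9, 7, 2, 14] → sum 32
[7, 2, 14, -11] → sum 12
[2, 14, -11, 15] → sum 20
[14, -11, 15, 4] → sum 22
[-11, 15, 4, 12] → sum 20
[15, 4, 12, -4] → sum 27
[4, 12, -4, 8] → sum 20
Largest of these is 33.

33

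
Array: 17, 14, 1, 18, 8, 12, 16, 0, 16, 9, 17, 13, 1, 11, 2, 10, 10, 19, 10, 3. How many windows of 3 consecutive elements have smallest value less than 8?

(17, 14, 1) → min 1  < 8 ✓
(14, 1, 18) → min 1  < 8 ✓
(1, 18, 8) → min 1  < 8 ✓
(18, 8, 12) → min 8
(8, 12, 16) → min 8
(12, 16, 0) → min 0  < 8 ✓
(16, 0, 16) → min 0  < 8 ✓
(0, 16, 9) → min 0  < 8 ✓
(16, 9, 17) → min 9
(9, 17, 13) → min 9
(17, 13, 1) → min 1  < 8 ✓
(13, 1, 11) → min 1  < 8 ✓
(1, 11, 2) → min 1  < 8 ✓
(11, 2, 10) → min 2  < 8 ✓
(2, 10, 10) → min 2  < 8 ✓
(10, 10, 19) → min 10
(10, 19, 10) → min 10
(19, 10, 3) → min 3  < 8 ✓
12 windows satisfy the condition.

12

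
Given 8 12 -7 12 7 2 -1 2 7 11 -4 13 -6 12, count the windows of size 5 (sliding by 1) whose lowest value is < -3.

7

[8, 12, -7, 12, 7] → min -7  < -3 ✓
[12, -7, 12, 7, 2] → min -7  < -3 ✓
[-7, 12, 7, 2, -1] → min -7  < -3 ✓
[12, 7, 2, -1, 2] → min -1
[7, 2, -1, 2, 7] → min -1
[2, -1, 2, 7, 11] → min -1
[-1, 2, 7, 11, -4] → min -4  < -3 ✓
[2, 7, 11, -4, 13] → min -4  < -3 ✓
[7, 11, -4, 13, -6] → min -6  < -3 ✓
[11, -4, 13, -6, 12] → min -6  < -3 ✓
7 windows satisfy the condition.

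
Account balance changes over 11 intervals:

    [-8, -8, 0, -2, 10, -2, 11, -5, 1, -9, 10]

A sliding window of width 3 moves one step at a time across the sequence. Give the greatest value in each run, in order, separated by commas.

-8 -8 0 → max 0
-8 0 -2 → max 0
0 -2 10 → max 10
-2 10 -2 → max 10
10 -2 11 → max 11
-2 11 -5 → max 11
11 -5 1 → max 11
-5 1 -9 → max 1
1 -9 10 → max 10

0, 0, 10, 10, 11, 11, 11, 1, 10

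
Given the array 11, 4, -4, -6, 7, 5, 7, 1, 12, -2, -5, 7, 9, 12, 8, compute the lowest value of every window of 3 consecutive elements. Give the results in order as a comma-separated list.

-4, -6, -6, -6, 5, 1, 1, -2, -5, -5, -5, 7, 8

(11, 4, -4) → min -4
(4, -4, -6) → min -6
(-4, -6, 7) → min -6
(-6, 7, 5) → min -6
(7, 5, 7) → min 5
(5, 7, 1) → min 1
(7, 1, 12) → min 1
(1, 12, -2) → min -2
(12, -2, -5) → min -5
(-2, -5, 7) → min -5
(-5, 7, 9) → min -5
(7, 9, 12) → min 7
(9, 12, 8) → min 8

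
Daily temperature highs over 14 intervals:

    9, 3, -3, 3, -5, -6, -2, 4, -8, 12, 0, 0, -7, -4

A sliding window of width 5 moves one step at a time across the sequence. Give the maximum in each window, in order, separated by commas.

9, 3, 3, 4, 4, 12, 12, 12, 12, 12

[9, 3, -3, 3, -5] → max 9
[3, -3, 3, -5, -6] → max 3
[-3, 3, -5, -6, -2] → max 3
[3, -5, -6, -2, 4] → max 4
[-5, -6, -2, 4, -8] → max 4
[-6, -2, 4, -8, 12] → max 12
[-2, 4, -8, 12, 0] → max 12
[4, -8, 12, 0, 0] → max 12
[-8, 12, 0, 0, -7] → max 12
[12, 0, 0, -7, -4] → max 12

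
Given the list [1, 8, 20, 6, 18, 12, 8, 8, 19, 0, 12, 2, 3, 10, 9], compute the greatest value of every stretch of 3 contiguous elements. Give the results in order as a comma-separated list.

[1, 8, 20] → max 20
[8, 20, 6] → max 20
[20, 6, 18] → max 20
[6, 18, 12] → max 18
[18, 12, 8] → max 18
[12, 8, 8] → max 12
[8, 8, 19] → max 19
[8, 19, 0] → max 19
[19, 0, 12] → max 19
[0, 12, 2] → max 12
[12, 2, 3] → max 12
[2, 3, 10] → max 10
[3, 10, 9] → max 10

20, 20, 20, 18, 18, 12, 19, 19, 19, 12, 12, 10, 10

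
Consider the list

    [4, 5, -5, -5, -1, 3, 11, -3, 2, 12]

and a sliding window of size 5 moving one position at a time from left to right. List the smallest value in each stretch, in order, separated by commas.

(4, 5, -5, -5, -1) → min -5
(5, -5, -5, -1, 3) → min -5
(-5, -5, -1, 3, 11) → min -5
(-5, -1, 3, 11, -3) → min -5
(-1, 3, 11, -3, 2) → min -3
(3, 11, -3, 2, 12) → min -3

-5, -5, -5, -5, -3, -3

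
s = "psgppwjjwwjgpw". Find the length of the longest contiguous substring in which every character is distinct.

4

add p: [p] len 1
add s: [p, s] len 2
add g: [p, s, g] len 3
add p (repeat p, move left end past it): [s, g, p] len 3
add p (repeat p, move left end past it): [p] len 1
add w: [p, w] len 2
add j: [p, w, j] len 3
add j (repeat j, move left end past it): [j] len 1
add w: [j, w] len 2
add w (repeat w, move left end past it): [w] len 1
add j: [w, j] len 2
add g: [w, j, g] len 3
add p: [w, j, g, p] len 4
add w (repeat w, move left end past it): [j, g, p, w] len 4
Longest all-distinct length: 4.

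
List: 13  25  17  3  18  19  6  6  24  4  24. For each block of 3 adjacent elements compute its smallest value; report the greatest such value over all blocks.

13

13 25 17 → min 13
25 17 3 → min 3
17 3 18 → min 3
3 18 19 → min 3
18 19 6 → min 6
19 6 6 → min 6
6 6 24 → min 6
6 24 4 → min 4
24 4 24 → min 4
Greatest of these is 13.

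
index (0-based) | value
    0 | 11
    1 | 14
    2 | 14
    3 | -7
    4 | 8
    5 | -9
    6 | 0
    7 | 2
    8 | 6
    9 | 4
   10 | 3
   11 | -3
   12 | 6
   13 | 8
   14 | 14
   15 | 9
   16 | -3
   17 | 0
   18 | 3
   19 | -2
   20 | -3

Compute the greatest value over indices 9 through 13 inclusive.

8

Elements at indices 9..13: 4, 3, -3, 6, 8
max(4, 3, -3, 6, 8) = 8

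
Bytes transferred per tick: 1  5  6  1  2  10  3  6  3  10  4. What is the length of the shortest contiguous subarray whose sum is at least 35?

add 1: running sum 1 < 35
add 5: running sum 6 < 35
add 6: running sum 12 < 35
add 1: running sum 13 < 35
add 2: running sum 15 < 35
add 10: running sum 25 < 35
add 3: running sum 28 < 35
add 6: running sum 34 < 35
end 8: [5, 6, 1, 2, 10, 3, 6, 3] sum 36, len 8
end 9: [1, 2, 10, 3, 6, 3, 10] sum 35, len 7
end 10: [10, 3, 6, 3, 10, 4] sum 36, len 6
Shortest qualifying length: 6.

6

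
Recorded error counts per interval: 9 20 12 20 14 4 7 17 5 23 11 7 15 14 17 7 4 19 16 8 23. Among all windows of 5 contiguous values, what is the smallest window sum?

47

(9, 20, 12, 20, 14) → sum 75
(20, 12, 20, 14, 4) → sum 70
(12, 20, 14, 4, 7) → sum 57
(20, 14, 4, 7, 17) → sum 62
(14, 4, 7, 17, 5) → sum 47
(4, 7, 17, 5, 23) → sum 56
(7, 17, 5, 23, 11) → sum 63
(17, 5, 23, 11, 7) → sum 63
(5, 23, 11, 7, 15) → sum 61
(23, 11, 7, 15, 14) → sum 70
(11, 7, 15, 14, 17) → sum 64
(7, 15, 14, 17, 7) → sum 60
(15, 14, 17, 7, 4) → sum 57
(14, 17, 7, 4, 19) → sum 61
(17, 7, 4, 19, 16) → sum 63
(7, 4, 19, 16, 8) → sum 54
(4, 19, 16, 8, 23) → sum 70
Smallest of these is 47.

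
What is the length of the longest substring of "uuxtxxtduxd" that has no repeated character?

4

[u] len 1
[u] len 1
[u, x] len 2
[u, x, t] len 3
[t, x] len 2
[x] len 1
[x, t] len 2
[x, t, d] len 3
[x, t, d, u] len 4
[t, d, u, x] len 4
[u, x, d] len 3
Longest all-distinct length: 4.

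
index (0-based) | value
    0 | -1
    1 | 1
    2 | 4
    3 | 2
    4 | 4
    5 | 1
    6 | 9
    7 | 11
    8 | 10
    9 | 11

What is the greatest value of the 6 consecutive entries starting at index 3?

11

Elements at indices 3..8: 2, 4, 1, 9, 11, 10
max(2, 4, 1, 9, 11, 10) = 11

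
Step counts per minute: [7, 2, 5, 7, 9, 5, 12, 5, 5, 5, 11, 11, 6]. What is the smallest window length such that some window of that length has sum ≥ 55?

7

add 7: running sum 7 < 55
add 2: running sum 9 < 55
add 5: running sum 14 < 55
add 7: running sum 21 < 55
add 9: running sum 30 < 55
add 5: running sum 35 < 55
add 12: running sum 47 < 55
add 5: running sum 52 < 55
add 5: shortest ending here [7, 2, 5, 7, 9, 5, 12, 5, 5] sum 57, len 9
add 5: shortest ending here [2, 5, 7, 9, 5, 12, 5, 5, 5] sum 55, len 9
add 11: shortest ending here [7, 9, 5, 12, 5, 5, 5, 11] sum 59, len 8
add 11: shortest ending here [9, 5, 12, 5, 5, 5, 11, 11] sum 63, len 8
add 6: shortest ending here [12, 5, 5, 5, 11, 11, 6] sum 55, len 7
Shortest qualifying length: 7.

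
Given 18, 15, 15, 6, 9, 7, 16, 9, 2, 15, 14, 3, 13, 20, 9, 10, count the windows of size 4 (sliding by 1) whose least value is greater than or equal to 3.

[18, 15, 15, 6] → min 6  ≥ 3 ✓
[15, 15, 6, 9] → min 6  ≥ 3 ✓
[15, 6, 9, 7] → min 6  ≥ 3 ✓
[6, 9, 7, 16] → min 6  ≥ 3 ✓
[9, 7, 16, 9] → min 7  ≥ 3 ✓
[7, 16, 9, 2] → min 2
[16, 9, 2, 15] → min 2
[9, 2, 15, 14] → min 2
[2, 15, 14, 3] → min 2
[15, 14, 3, 13] → min 3  ≥ 3 ✓
[14, 3, 13, 20] → min 3  ≥ 3 ✓
[3, 13, 20, 9] → min 3  ≥ 3 ✓
[13, 20, 9, 10] → min 9  ≥ 3 ✓
9 windows satisfy the condition.

9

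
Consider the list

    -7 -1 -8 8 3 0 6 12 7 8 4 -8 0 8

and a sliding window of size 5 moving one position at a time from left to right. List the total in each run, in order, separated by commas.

Sliding a size-5 window across the 14 values:
-7 -1 -8 8 3 → sum -5
-1 -8 8 3 0 → sum 2
-8 8 3 0 6 → sum 9
8 3 0 6 12 → sum 29
3 0 6 12 7 → sum 28
0 6 12 7 8 → sum 33
6 12 7 8 4 → sum 37
12 7 8 4 -8 → sum 23
7 8 4 -8 0 → sum 11
8 4 -8 0 8 → sum 12

-5, 2, 9, 29, 28, 33, 37, 23, 11, 12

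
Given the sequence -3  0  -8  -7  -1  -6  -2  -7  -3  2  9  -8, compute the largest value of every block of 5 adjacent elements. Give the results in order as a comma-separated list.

0, 0, -1, -1, -1, 2, 9, 9

(-3, 0, -8, -7, -1) → max 0
(0, -8, -7, -1, -6) → max 0
(-8, -7, -1, -6, -2) → max -1
(-7, -1, -6, -2, -7) → max -1
(-1, -6, -2, -7, -3) → max -1
(-6, -2, -7, -3, 2) → max 2
(-2, -7, -3, 2, 9) → max 9
(-7, -3, 2, 9, -8) → max 9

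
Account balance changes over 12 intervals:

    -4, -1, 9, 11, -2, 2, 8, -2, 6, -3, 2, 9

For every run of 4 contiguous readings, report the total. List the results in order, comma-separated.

15, 17, 20, 19, 6, 14, 9, 3, 14

(-4, -1, 9, 11) → sum 15
(-1, 9, 11, -2) → sum 17
(9, 11, -2, 2) → sum 20
(11, -2, 2, 8) → sum 19
(-2, 2, 8, -2) → sum 6
(2, 8, -2, 6) → sum 14
(8, -2, 6, -3) → sum 9
(-2, 6, -3, 2) → sum 3
(6, -3, 2, 9) → sum 14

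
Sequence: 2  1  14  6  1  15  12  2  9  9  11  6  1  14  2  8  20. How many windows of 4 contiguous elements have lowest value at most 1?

(2, 1, 14, 6) → min 1  ≤ 1 ✓
(1, 14, 6, 1) → min 1  ≤ 1 ✓
(14, 6, 1, 15) → min 1  ≤ 1 ✓
(6, 1, 15, 12) → min 1  ≤ 1 ✓
(1, 15, 12, 2) → min 1  ≤ 1 ✓
(15, 12, 2, 9) → min 2
(12, 2, 9, 9) → min 2
(2, 9, 9, 11) → min 2
(9, 9, 11, 6) → min 6
(9, 11, 6, 1) → min 1  ≤ 1 ✓
(11, 6, 1, 14) → min 1  ≤ 1 ✓
(6, 1, 14, 2) → min 1  ≤ 1 ✓
(1, 14, 2, 8) → min 1  ≤ 1 ✓
(14, 2, 8, 20) → min 2
9 windows satisfy the condition.

9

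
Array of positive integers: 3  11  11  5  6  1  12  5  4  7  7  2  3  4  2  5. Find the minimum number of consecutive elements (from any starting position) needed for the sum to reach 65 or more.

10

add 3: running sum 3 < 65
add 11: running sum 14 < 65
add 11: running sum 25 < 65
add 5: running sum 30 < 65
add 6: running sum 36 < 65
add 1: running sum 37 < 65
add 12: running sum 49 < 65
add 5: running sum 54 < 65
add 4: running sum 58 < 65
add 7: shortest ending here [3, 11, 11, 5, 6, 1, 12, 5, 4, 7] sum 65, len 10
add 7: shortest ending here [11, 11, 5, 6, 1, 12, 5, 4, 7, 7] sum 69, len 10
add 2: shortest ending here [11, 11, 5, 6, 1, 12, 5, 4, 7, 7, 2] sum 71, len 11
add 3: shortest ending here [11, 11, 5, 6, 1, 12, 5, 4, 7, 7, 2, 3] sum 74, len 12
add 4: shortest ending here [11, 5, 6, 1, 12, 5, 4, 7, 7, 2, 3, 4] sum 67, len 12
add 2: shortest ending here [11, 5, 6, 1, 12, 5, 4, 7, 7, 2, 3, 4, 2] sum 69, len 13
add 5: shortest ending here [11, 5, 6, 1, 12, 5, 4, 7, 7, 2, 3, 4, 2, 5] sum 74, len 14
Shortest qualifying length: 10.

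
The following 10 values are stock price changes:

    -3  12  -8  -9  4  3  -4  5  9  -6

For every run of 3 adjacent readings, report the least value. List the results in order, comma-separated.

-8, -9, -9, -9, -4, -4, -4, -6

(-3, 12, -8) → min -8
(12, -8, -9) → min -9
(-8, -9, 4) → min -9
(-9, 4, 3) → min -9
(4, 3, -4) → min -4
(3, -4, 5) → min -4
(-4, 5, 9) → min -4
(5, 9, -6) → min -6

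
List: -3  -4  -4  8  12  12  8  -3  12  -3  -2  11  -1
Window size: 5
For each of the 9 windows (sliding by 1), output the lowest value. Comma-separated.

-4, -4, -4, -3, -3, -3, -3, -3, -3

-3 -4 -4 8 12 → min -4
-4 -4 8 12 12 → min -4
-4 8 12 12 8 → min -4
8 12 12 8 -3 → min -3
12 12 8 -3 12 → min -3
12 8 -3 12 -3 → min -3
8 -3 12 -3 -2 → min -3
-3 12 -3 -2 11 → min -3
12 -3 -2 11 -1 → min -3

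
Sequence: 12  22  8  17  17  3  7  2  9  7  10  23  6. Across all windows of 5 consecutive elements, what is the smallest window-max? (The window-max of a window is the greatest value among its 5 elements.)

Window maxs for each of the 9 positions:
(12, 22, 8, 17, 17) → max 22
(22, 8, 17, 17, 3) → max 22
(8, 17, 17, 3, 7) → max 17
(17, 17, 3, 7, 2) → max 17
(17, 3, 7, 2, 9) → max 17
(3, 7, 2, 9, 7) → max 9
(7, 2, 9, 7, 10) → max 10
(2, 9, 7, 10, 23) → max 23
(9, 7, 10, 23, 6) → max 23
Smallest of these is 9.

9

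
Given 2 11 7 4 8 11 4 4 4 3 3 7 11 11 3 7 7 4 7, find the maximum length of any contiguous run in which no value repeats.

add 2: [2] len 1
add 11: [2, 11] len 2
add 7: [2, 11, 7] len 3
add 4: [2, 11, 7, 4] len 4
add 8: [2, 11, 7, 4, 8] len 5
add 11 (repeat 11, move left end past it): [7, 4, 8, 11] len 4
add 4 (repeat 4, move left end past it): [8, 11, 4] len 3
add 4 (repeat 4, move left end past it): [4] len 1
add 4 (repeat 4, move left end past it): [4] len 1
add 3: [4, 3] len 2
add 3 (repeat 3, move left end past it): [3] len 1
add 7: [3, 7] len 2
add 11: [3, 7, 11] len 3
add 11 (repeat 11, move left end past it): [11] len 1
add 3: [11, 3] len 2
add 7: [11, 3, 7] len 3
add 7 (repeat 7, move left end past it): [7] len 1
add 4: [7, 4] len 2
add 7 (repeat 7, move left end past it): [4, 7] len 2
Longest all-distinct length: 5.

5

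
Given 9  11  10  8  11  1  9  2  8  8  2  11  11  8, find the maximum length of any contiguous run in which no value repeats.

6

[9] len 1
[9, 11] len 2
[9, 11, 10] len 3
[9, 11, 10, 8] len 4
[10, 8, 11] len 3
[10, 8, 11, 1] len 4
[10, 8, 11, 1, 9] len 5
[10, 8, 11, 1, 9, 2] len 6
[11, 1, 9, 2, 8] len 5
[8] len 1
[8, 2] len 2
[8, 2, 11] len 3
[11] len 1
[11, 8] len 2
Longest all-distinct length: 6.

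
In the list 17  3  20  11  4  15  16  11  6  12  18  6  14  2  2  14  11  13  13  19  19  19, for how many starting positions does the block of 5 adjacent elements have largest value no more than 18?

12

(17, 3, 20, 11, 4) → max 20
(3, 20, 11, 4, 15) → max 20
(20, 11, 4, 15, 16) → max 20
(11, 4, 15, 16, 11) → max 16  ≤ 18 ✓
(4, 15, 16, 11, 6) → max 16  ≤ 18 ✓
(15, 16, 11, 6, 12) → max 16  ≤ 18 ✓
(16, 11, 6, 12, 18) → max 18  ≤ 18 ✓
(11, 6, 12, 18, 6) → max 18  ≤ 18 ✓
(6, 12, 18, 6, 14) → max 18  ≤ 18 ✓
(12, 18, 6, 14, 2) → max 18  ≤ 18 ✓
(18, 6, 14, 2, 2) → max 18  ≤ 18 ✓
(6, 14, 2, 2, 14) → max 14  ≤ 18 ✓
(14, 2, 2, 14, 11) → max 14  ≤ 18 ✓
(2, 2, 14, 11, 13) → max 14  ≤ 18 ✓
(2, 14, 11, 13, 13) → max 14  ≤ 18 ✓
(14, 11, 13, 13, 19) → max 19
(11, 13, 13, 19, 19) → max 19
(13, 13, 19, 19, 19) → max 19
12 windows satisfy the condition.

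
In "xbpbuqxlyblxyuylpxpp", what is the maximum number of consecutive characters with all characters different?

[x] len 1
[x, b] len 2
[x, b, p] len 3
[p, b] len 2
[p, b, u] len 3
[p, b, u, q] len 4
[p, b, u, q, x] len 5
[p, b, u, q, x, l] len 6
[p, b, u, q, x, l, y] len 7
[u, q, x, l, y, b] len 6
[y, b, l] len 3
[y, b, l, x] len 4
[b, l, x, y] len 4
[b, l, x, y, u] len 5
[u, y] len 2
[u, y, l] len 3
[u, y, l, p] len 4
[u, y, l, p, x] len 5
[x, p] len 2
[p] len 1
Longest all-distinct length: 7.

7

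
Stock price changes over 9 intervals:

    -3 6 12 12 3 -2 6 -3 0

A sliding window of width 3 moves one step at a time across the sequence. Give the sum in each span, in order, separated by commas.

15, 30, 27, 13, 7, 1, 3

[-3, 6, 12] → sum 15
[6, 12, 12] → sum 30
[12, 12, 3] → sum 27
[12, 3, -2] → sum 13
[3, -2, 6] → sum 7
[-2, 6, -3] → sum 1
[6, -3, 0] → sum 3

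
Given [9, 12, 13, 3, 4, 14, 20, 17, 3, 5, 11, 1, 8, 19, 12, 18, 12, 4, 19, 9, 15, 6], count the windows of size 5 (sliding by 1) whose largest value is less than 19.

4

(9, 12, 13, 3, 4) → max 13  < 19 ✓
(12, 13, 3, 4, 14) → max 14  < 19 ✓
(13, 3, 4, 14, 20) → max 20
(3, 4, 14, 20, 17) → max 20
(4, 14, 20, 17, 3) → max 20
(14, 20, 17, 3, 5) → max 20
(20, 17, 3, 5, 11) → max 20
(17, 3, 5, 11, 1) → max 17  < 19 ✓
(3, 5, 11, 1, 8) → max 11  < 19 ✓
(5, 11, 1, 8, 19) → max 19
(11, 1, 8, 19, 12) → max 19
(1, 8, 19, 12, 18) → max 19
(8, 19, 12, 18, 12) → max 19
(19, 12, 18, 12, 4) → max 19
(12, 18, 12, 4, 19) → max 19
(18, 12, 4, 19, 9) → max 19
(12, 4, 19, 9, 15) → max 19
(4, 19, 9, 15, 6) → max 19
4 windows satisfy the condition.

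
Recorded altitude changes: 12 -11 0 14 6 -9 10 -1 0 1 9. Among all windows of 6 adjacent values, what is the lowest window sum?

7

Window sums for each of the 6 positions:
12 -11 0 14 6 -9 → sum 12
-11 0 14 6 -9 10 → sum 10
0 14 6 -9 10 -1 → sum 20
14 6 -9 10 -1 0 → sum 20
6 -9 10 -1 0 1 → sum 7
-9 10 -1 0 1 9 → sum 10
Lowest of these is 7.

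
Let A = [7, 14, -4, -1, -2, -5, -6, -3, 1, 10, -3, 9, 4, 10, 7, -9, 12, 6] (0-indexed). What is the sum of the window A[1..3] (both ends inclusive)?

Elements at indices 1..3: 14, -4, -1
sum(14, -4, -1) = 9

9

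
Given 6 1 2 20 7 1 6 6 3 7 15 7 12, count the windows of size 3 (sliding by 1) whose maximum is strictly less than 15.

6 1 2 → max 6  < 15 ✓
1 2 20 → max 20
2 20 7 → max 20
20 7 1 → max 20
7 1 6 → max 7  < 15 ✓
1 6 6 → max 6  < 15 ✓
6 6 3 → max 6  < 15 ✓
6 3 7 → max 7  < 15 ✓
3 7 15 → max 15
7 15 7 → max 15
15 7 12 → max 15
5 windows satisfy the condition.

5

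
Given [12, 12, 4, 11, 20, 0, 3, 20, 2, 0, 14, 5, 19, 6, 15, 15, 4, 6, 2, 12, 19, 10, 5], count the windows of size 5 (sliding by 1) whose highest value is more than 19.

[12, 12, 4, 11, 20] → max 20  > 19 ✓
[12, 4, 11, 20, 0] → max 20  > 19 ✓
[4, 11, 20, 0, 3] → max 20  > 19 ✓
[11, 20, 0, 3, 20] → max 20  > 19 ✓
[20, 0, 3, 20, 2] → max 20  > 19 ✓
[0, 3, 20, 2, 0] → max 20  > 19 ✓
[3, 20, 2, 0, 14] → max 20  > 19 ✓
[20, 2, 0, 14, 5] → max 20  > 19 ✓
[2, 0, 14, 5, 19] → max 19
[0, 14, 5, 19, 6] → max 19
[14, 5, 19, 6, 15] → max 19
[5, 19, 6, 15, 15] → max 19
[19, 6, 15, 15, 4] → max 19
[6, 15, 15, 4, 6] → max 15
[15, 15, 4, 6, 2] → max 15
[15, 4, 6, 2, 12] → max 15
[4, 6, 2, 12, 19] → max 19
[6, 2, 12, 19, 10] → max 19
[2, 12, 19, 10, 5] → max 19
8 windows satisfy the condition.

8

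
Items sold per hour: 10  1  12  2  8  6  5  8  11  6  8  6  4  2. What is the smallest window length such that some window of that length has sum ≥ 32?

add 10: running sum 10 < 32
add 1: running sum 11 < 32
add 12: running sum 23 < 32
add 2: running sum 25 < 32
add 8: shortest ending here [10, 1, 12, 2, 8] sum 33, len 5
add 6: shortest ending here [10, 1, 12, 2, 8, 6] sum 39, len 6
add 5: shortest ending here [12, 2, 8, 6, 5] sum 33, len 5
add 8: shortest ending here [12, 2, 8, 6, 5, 8] sum 41, len 6
add 11: shortest ending here [8, 6, 5, 8, 11] sum 38, len 5
add 6: shortest ending here [6, 5, 8, 11, 6] sum 36, len 5
add 8: shortest ending here [8, 11, 6, 8] sum 33, len 4
add 6: shortest ending here [8, 11, 6, 8, 6] sum 39, len 5
add 4: shortest ending here [11, 6, 8, 6, 4] sum 35, len 5
add 2: shortest ending here [11, 6, 8, 6, 4, 2] sum 37, len 6
Shortest qualifying length: 4.

4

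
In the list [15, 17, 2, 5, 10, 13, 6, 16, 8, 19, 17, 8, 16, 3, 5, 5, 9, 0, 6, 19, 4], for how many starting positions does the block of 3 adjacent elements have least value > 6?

15 17 2 → min 2
17 2 5 → min 2
2 5 10 → min 2
5 10 13 → min 5
10 13 6 → min 6
13 6 16 → min 6
6 16 8 → min 6
16 8 19 → min 8  > 6 ✓
8 19 17 → min 8  > 6 ✓
19 17 8 → min 8  > 6 ✓
17 8 16 → min 8  > 6 ✓
8 16 3 → min 3
16 3 5 → min 3
3 5 5 → min 3
5 5 9 → min 5
5 9 0 → min 0
9 0 6 → min 0
0 6 19 → min 0
6 19 4 → min 4
4 windows satisfy the condition.

4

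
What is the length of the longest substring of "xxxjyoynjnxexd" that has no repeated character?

add x: [x] len 1
add x (repeat x, move left end past it): [x] len 1
add x (repeat x, move left end past it): [x] len 1
add j: [x, j] len 2
add y: [x, j, y] len 3
add o: [x, j, y, o] len 4
add y (repeat y, move left end past it): [o, y] len 2
add n: [o, y, n] len 3
add j: [o, y, n, j] len 4
add n (repeat n, move left end past it): [j, n] len 2
add x: [j, n, x] len 3
add e: [j, n, x, e] len 4
add x (repeat x, move left end past it): [e, x] len 2
add d: [e, x, d] len 3
Longest all-distinct length: 4.

4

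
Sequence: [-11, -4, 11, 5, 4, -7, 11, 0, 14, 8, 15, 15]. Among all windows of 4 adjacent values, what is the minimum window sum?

-11 -4 11 5 → sum 1
-4 11 5 4 → sum 16
11 5 4 -7 → sum 13
5 4 -7 11 → sum 13
4 -7 11 0 → sum 8
-7 11 0 14 → sum 18
11 0 14 8 → sum 33
0 14 8 15 → sum 37
14 8 15 15 → sum 52
Minimum of these is 1.

1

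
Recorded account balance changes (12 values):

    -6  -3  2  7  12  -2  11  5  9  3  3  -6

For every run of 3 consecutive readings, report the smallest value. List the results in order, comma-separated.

-6, -3, 2, -2, -2, -2, 5, 3, 3, -6

[-6, -3, 2] → min -6
[-3, 2, 7] → min -3
[2, 7, 12] → min 2
[7, 12, -2] → min -2
[12, -2, 11] → min -2
[-2, 11, 5] → min -2
[11, 5, 9] → min 5
[5, 9, 3] → min 3
[9, 3, 3] → min 3
[3, 3, -6] → min -6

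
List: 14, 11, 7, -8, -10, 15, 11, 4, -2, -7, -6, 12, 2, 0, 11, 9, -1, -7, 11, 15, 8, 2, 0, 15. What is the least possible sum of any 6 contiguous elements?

Window sums for each of the 19 positions:
(14, 11, 7, -8, -10, 15) → sum 29
(11, 7, -8, -10, 15, 11) → sum 26
(7, -8, -10, 15, 11, 4) → sum 19
(-8, -10, 15, 11, 4, -2) → sum 10
(-10, 15, 11, 4, -2, -7) → sum 11
(15, 11, 4, -2, -7, -6) → sum 15
(11, 4, -2, -7, -6, 12) → sum 12
(4, -2, -7, -6, 12, 2) → sum 3
(-2, -7, -6, 12, 2, 0) → sum -1
(-7, -6, 12, 2, 0, 11) → sum 12
(-6, 12, 2, 0, 11, 9) → sum 28
(12, 2, 0, 11, 9, -1) → sum 33
(2, 0, 11, 9, -1, -7) → sum 14
(0, 11, 9, -1, -7, 11) → sum 23
(11, 9, -1, -7, 11, 15) → sum 38
(9, -1, -7, 11, 15, 8) → sum 35
(-1, -7, 11, 15, 8, 2) → sum 28
(-7, 11, 15, 8, 2, 0) → sum 29
(11, 15, 8, 2, 0, 15) → sum 51
Least of these is -1.

-1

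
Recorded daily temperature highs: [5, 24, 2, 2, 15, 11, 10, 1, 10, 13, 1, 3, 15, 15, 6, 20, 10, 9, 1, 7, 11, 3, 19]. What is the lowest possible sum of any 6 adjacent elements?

(5, 24, 2, 2, 15, 11) → sum 59
(24, 2, 2, 15, 11, 10) → sum 64
(2, 2, 15, 11, 10, 1) → sum 41
(2, 15, 11, 10, 1, 10) → sum 49
(15, 11, 10, 1, 10, 13) → sum 60
(11, 10, 1, 10, 13, 1) → sum 46
(10, 1, 10, 13, 1, 3) → sum 38
(1, 10, 13, 1, 3, 15) → sum 43
(10, 13, 1, 3, 15, 15) → sum 57
(13, 1, 3, 15, 15, 6) → sum 53
(1, 3, 15, 15, 6, 20) → sum 60
(3, 15, 15, 6, 20, 10) → sum 69
(15, 15, 6, 20, 10, 9) → sum 75
(15, 6, 20, 10, 9, 1) → sum 61
(6, 20, 10, 9, 1, 7) → sum 53
(20, 10, 9, 1, 7, 11) → sum 58
(10, 9, 1, 7, 11, 3) → sum 41
(9, 1, 7, 11, 3, 19) → sum 50
Lowest of these is 38.

38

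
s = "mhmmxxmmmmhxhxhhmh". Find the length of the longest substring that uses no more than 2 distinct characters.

add m: window [m] (1 distinct), len 1
add h: window [m, h] (2 distinct), len 2
add m: window [m, h, m] (2 distinct), len 3
add m: window [m, h, m, m] (2 distinct), len 4
add x: window [m, m, x] (2 distinct), len 3
add x: window [m, m, x, x] (2 distinct), len 4
add m: window [m, m, x, x, m] (2 distinct), len 5
add m: window [m, m, x, x, m, m] (2 distinct), len 6
add m: window [m, m, x, x, m, m, m] (2 distinct), len 7
add m: window [m, m, x, x, m, m, m, m] (2 distinct), len 8
add h: window [m, m, m, m, h] (2 distinct), len 5
add x: window [h, x] (2 distinct), len 2
add h: window [h, x, h] (2 distinct), len 3
add x: window [h, x, h, x] (2 distinct), len 4
add h: window [h, x, h, x, h] (2 distinct), len 5
add h: window [h, x, h, x, h, h] (2 distinct), len 6
add m: window [h, h, m] (2 distinct), len 3
add h: window [h, h, m, h] (2 distinct), len 4
Longest length with ≤2 distinct: 8.

8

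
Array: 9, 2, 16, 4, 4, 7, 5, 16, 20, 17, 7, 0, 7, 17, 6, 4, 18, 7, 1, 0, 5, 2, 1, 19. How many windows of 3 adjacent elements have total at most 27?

15

(9, 2, 16) → sum 27  ≤ 27 ✓
(2, 16, 4) → sum 22  ≤ 27 ✓
(16, 4, 4) → sum 24  ≤ 27 ✓
(4, 4, 7) → sum 15  ≤ 27 ✓
(4, 7, 5) → sum 16  ≤ 27 ✓
(7, 5, 16) → sum 28
(5, 16, 20) → sum 41
(16, 20, 17) → sum 53
(20, 17, 7) → sum 44
(17, 7, 0) → sum 24  ≤ 27 ✓
(7, 0, 7) → sum 14  ≤ 27 ✓
(0, 7, 17) → sum 24  ≤ 27 ✓
(7, 17, 6) → sum 30
(17, 6, 4) → sum 27  ≤ 27 ✓
(6, 4, 18) → sum 28
(4, 18, 7) → sum 29
(18, 7, 1) → sum 26  ≤ 27 ✓
(7, 1, 0) → sum 8  ≤ 27 ✓
(1, 0, 5) → sum 6  ≤ 27 ✓
(0, 5, 2) → sum 7  ≤ 27 ✓
(5, 2, 1) → sum 8  ≤ 27 ✓
(2, 1, 19) → sum 22  ≤ 27 ✓
15 windows satisfy the condition.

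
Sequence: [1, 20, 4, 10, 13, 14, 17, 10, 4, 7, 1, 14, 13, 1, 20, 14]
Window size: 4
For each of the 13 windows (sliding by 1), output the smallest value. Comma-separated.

1, 4, 4, 10, 10, 4, 4, 1, 1, 1, 1, 1, 1

[1, 20, 4, 10] → min 1
[20, 4, 10, 13] → min 4
[4, 10, 13, 14] → min 4
[10, 13, 14, 17] → min 10
[13, 14, 17, 10] → min 10
[14, 17, 10, 4] → min 4
[17, 10, 4, 7] → min 4
[10, 4, 7, 1] → min 1
[4, 7, 1, 14] → min 1
[7, 1, 14, 13] → min 1
[1, 14, 13, 1] → min 1
[14, 13, 1, 20] → min 1
[13, 1, 20, 14] → min 1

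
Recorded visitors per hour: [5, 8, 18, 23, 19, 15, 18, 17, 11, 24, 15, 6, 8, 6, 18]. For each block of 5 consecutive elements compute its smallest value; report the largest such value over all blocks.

Window mins for each of the 11 positions:
[5, 8, 18, 23, 19] → min 5
[8, 18, 23, 19, 15] → min 8
[18, 23, 19, 15, 18] → min 15
[23, 19, 15, 18, 17] → min 15
[19, 15, 18, 17, 11] → min 11
[15, 18, 17, 11, 24] → min 11
[18, 17, 11, 24, 15] → min 11
[17, 11, 24, 15, 6] → min 6
[11, 24, 15, 6, 8] → min 6
[24, 15, 6, 8, 6] → min 6
[15, 6, 8, 6, 18] → min 6
Largest of these is 15.

15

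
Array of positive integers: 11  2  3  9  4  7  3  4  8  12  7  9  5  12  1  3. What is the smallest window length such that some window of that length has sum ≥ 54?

add 11: running sum 11 < 54
add 2: running sum 13 < 54
add 3: running sum 16 < 54
add 9: running sum 25 < 54
add 4: running sum 29 < 54
add 7: running sum 36 < 54
add 3: running sum 39 < 54
add 4: running sum 43 < 54
add 8: running sum 51 < 54
add 12: shortest ending here [11, 2, 3, 9, 4, 7, 3, 4, 8, 12] sum 63, len 10
add 7: shortest ending here [9, 4, 7, 3, 4, 8, 12, 7] sum 54, len 8
add 9: shortest ending here [4, 7, 3, 4, 8, 12, 7, 9] sum 54, len 8
add 5: shortest ending here [7, 3, 4, 8, 12, 7, 9, 5] sum 55, len 8
add 12: shortest ending here [4, 8, 12, 7, 9, 5, 12] sum 57, len 7
add 1: shortest ending here [8, 12, 7, 9, 5, 12, 1] sum 54, len 7
add 3: shortest ending here [8, 12, 7, 9, 5, 12, 1, 3] sum 57, len 8
Shortest qualifying length: 7.

7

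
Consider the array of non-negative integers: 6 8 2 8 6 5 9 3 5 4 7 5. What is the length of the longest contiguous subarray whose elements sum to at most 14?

3

Extend to the right; shrink from the left whenever the sum exceeds 14:
→ 6: sum 6, len 1
→ 8: sum 14, len 2
→ 2 (dropped 6): sum 10, len 2
→ 8 (dropped 8): sum 10, len 2
→ 6 (dropped 2): sum 14, len 2
→ 5 (dropped 8): sum 11, len 2
→ 9 (dropped 6): sum 14, len 2
→ 3 (dropped 5): sum 12, len 2
→ 5 (dropped 9): sum 8, len 2
→ 4: sum 12, len 3
→ 7 (dropped 3, 5): sum 11, len 2
→ 5 (dropped 4): sum 12, len 2
Longest length seen: 3.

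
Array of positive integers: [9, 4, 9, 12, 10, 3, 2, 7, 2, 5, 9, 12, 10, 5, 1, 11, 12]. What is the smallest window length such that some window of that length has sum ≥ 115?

add 9: running sum 9 < 115
add 4: running sum 13 < 115
add 9: running sum 22 < 115
add 12: running sum 34 < 115
add 10: running sum 44 < 115
add 3: running sum 47 < 115
add 2: running sum 49 < 115
add 7: running sum 56 < 115
add 2: running sum 58 < 115
add 5: running sum 63 < 115
add 9: running sum 72 < 115
add 12: running sum 84 < 115
add 10: running sum 94 < 115
add 5: running sum 99 < 115
add 1: running sum 100 < 115
add 11: running sum 111 < 115
end 16: [9, 4, 9, 12, 10, 3, 2, 7, 2, 5, 9, 12, 10, 5, 1, 11, 12] sum 123, len 17
Shortest qualifying length: 17.

17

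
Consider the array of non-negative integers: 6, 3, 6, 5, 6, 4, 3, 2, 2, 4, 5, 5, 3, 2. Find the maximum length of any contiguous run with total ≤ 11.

[6] sum 6 len 1
[6, 3] sum 9 len 2
[3, 6] sum 9 len 2
[6, 5] sum 11 len 2
[5, 6] sum 11 len 2
[6, 4] sum 10 len 2
[4, 3] sum 7 len 2
[4, 3, 2] sum 9 len 3
[4, 3, 2, 2] sum 11 len 4
[3, 2, 2, 4] sum 11 len 4
[2, 4, 5] sum 11 len 3
[5, 5] sum 10 len 2
[5, 3] sum 8 len 2
[5, 3, 2] sum 10 len 3
Longest length seen: 4.

4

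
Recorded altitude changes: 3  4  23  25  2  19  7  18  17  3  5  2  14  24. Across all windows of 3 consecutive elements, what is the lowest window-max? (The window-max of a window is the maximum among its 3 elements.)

5

Window maxs for each of the 12 positions:
(3, 4, 23) → max 23
(4, 23, 25) → max 25
(23, 25, 2) → max 25
(25, 2, 19) → max 25
(2, 19, 7) → max 19
(19, 7, 18) → max 19
(7, 18, 17) → max 18
(18, 17, 3) → max 18
(17, 3, 5) → max 17
(3, 5, 2) → max 5
(5, 2, 14) → max 14
(2, 14, 24) → max 24
Lowest of these is 5.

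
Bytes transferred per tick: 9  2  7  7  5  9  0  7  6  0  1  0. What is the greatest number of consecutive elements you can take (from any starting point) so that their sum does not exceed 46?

11

add 9: [9] sum 9, len 1
add 2: [9, 2] sum 11, len 2
add 7: [9, 2, 7] sum 18, len 3
add 7: [9, 2, 7, 7] sum 25, len 4
add 5: [9, 2, 7, 7, 5] sum 30, len 5
add 9: [9, 2, 7, 7, 5, 9] sum 39, len 6
add 0: [9, 2, 7, 7, 5, 9, 0] sum 39, len 7
add 7: [9, 2, 7, 7, 5, 9, 0, 7] sum 46, len 8
add 6: [2, 7, 7, 5, 9, 0, 7, 6] sum 43, len 8
add 0: [2, 7, 7, 5, 9, 0, 7, 6, 0] sum 43, len 9
add 1: [2, 7, 7, 5, 9, 0, 7, 6, 0, 1] sum 44, len 10
add 0: [2, 7, 7, 5, 9, 0, 7, 6, 0, 1, 0] sum 44, len 11
Longest length seen: 11.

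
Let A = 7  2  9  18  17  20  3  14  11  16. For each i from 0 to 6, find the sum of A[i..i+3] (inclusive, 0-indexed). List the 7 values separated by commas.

7 2 9 18 → sum 36
2 9 18 17 → sum 46
9 18 17 20 → sum 64
18 17 20 3 → sum 58
17 20 3 14 → sum 54
20 3 14 11 → sum 48
3 14 11 16 → sum 44

36, 46, 64, 58, 54, 48, 44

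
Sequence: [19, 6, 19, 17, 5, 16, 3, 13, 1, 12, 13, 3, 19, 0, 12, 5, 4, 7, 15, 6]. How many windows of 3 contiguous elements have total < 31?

11

[19, 6, 19] → sum 44
[6, 19, 17] → sum 42
[19, 17, 5] → sum 41
[17, 5, 16] → sum 38
[5, 16, 3] → sum 24  < 31 ✓
[16, 3, 13] → sum 32
[3, 13, 1] → sum 17  < 31 ✓
[13, 1, 12] → sum 26  < 31 ✓
[1, 12, 13] → sum 26  < 31 ✓
[12, 13, 3] → sum 28  < 31 ✓
[13, 3, 19] → sum 35
[3, 19, 0] → sum 22  < 31 ✓
[19, 0, 12] → sum 31
[0, 12, 5] → sum 17  < 31 ✓
[12, 5, 4] → sum 21  < 31 ✓
[5, 4, 7] → sum 16  < 31 ✓
[4, 7, 15] → sum 26  < 31 ✓
[7, 15, 6] → sum 28  < 31 ✓
11 windows satisfy the condition.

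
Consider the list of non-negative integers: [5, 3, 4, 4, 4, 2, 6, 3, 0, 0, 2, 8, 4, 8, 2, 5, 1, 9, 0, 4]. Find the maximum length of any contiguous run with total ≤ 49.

14

add 5: [5] sum 5, len 1
add 3: [5, 3] sum 8, len 2
add 4: [5, 3, 4] sum 12, len 3
add 4: [5, 3, 4, 4] sum 16, len 4
add 4: [5, 3, 4, 4, 4] sum 20, len 5
add 2: [5, 3, 4, 4, 4, 2] sum 22, len 6
add 6: [5, 3, 4, 4, 4, 2, 6] sum 28, len 7
add 3: [5, 3, 4, 4, 4, 2, 6, 3] sum 31, len 8
add 0: [5, 3, 4, 4, 4, 2, 6, 3, 0] sum 31, len 9
add 0: [5, 3, 4, 4, 4, 2, 6, 3, 0, 0] sum 31, len 10
add 2: [5, 3, 4, 4, 4, 2, 6, 3, 0, 0, 2] sum 33, len 11
add 8: [5, 3, 4, 4, 4, 2, 6, 3, 0, 0, 2, 8] sum 41, len 12
add 4: [5, 3, 4, 4, 4, 2, 6, 3, 0, 0, 2, 8, 4] sum 45, len 13
add 8: [3, 4, 4, 4, 2, 6, 3, 0, 0, 2, 8, 4, 8] sum 48, len 13
add 2: [4, 4, 4, 2, 6, 3, 0, 0, 2, 8, 4, 8, 2] sum 47, len 13
add 5: [4, 4, 2, 6, 3, 0, 0, 2, 8, 4, 8, 2, 5] sum 48, len 13
add 1: [4, 4, 2, 6, 3, 0, 0, 2, 8, 4, 8, 2, 5, 1] sum 49, len 14
add 9: [6, 3, 0, 0, 2, 8, 4, 8, 2, 5, 1, 9] sum 48, len 12
add 0: [6, 3, 0, 0, 2, 8, 4, 8, 2, 5, 1, 9, 0] sum 48, len 13
add 4: [3, 0, 0, 2, 8, 4, 8, 2, 5, 1, 9, 0, 4] sum 46, len 13
Longest length seen: 14.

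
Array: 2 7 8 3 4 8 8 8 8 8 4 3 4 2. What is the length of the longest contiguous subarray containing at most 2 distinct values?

[2] 1 distinct, len 1
[2, 7] 2 distinct, len 2
[7, 8] 2 distinct, len 2
[8, 3] 2 distinct, len 2
[3, 4] 2 distinct, len 2
[4, 8] 2 distinct, len 2
[4, 8, 8] 2 distinct, len 3
[4, 8, 8, 8] 2 distinct, len 4
[4, 8, 8, 8, 8] 2 distinct, len 5
[4, 8, 8, 8, 8, 8] 2 distinct, len 6
[4, 8, 8, 8, 8, 8, 4] 2 distinct, len 7
[4, 3] 2 distinct, len 2
[4, 3, 4] 2 distinct, len 3
[4, 2] 2 distinct, len 2
Longest length with ≤2 distinct: 7.

7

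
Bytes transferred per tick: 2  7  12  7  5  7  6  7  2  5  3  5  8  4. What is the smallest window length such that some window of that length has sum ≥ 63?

Extend right; whenever the sum reaches 63, record the length and shrink from the left:
add 2: running sum 2 < 63
add 7: running sum 9 < 63
add 12: running sum 21 < 63
add 7: running sum 28 < 63
add 5: running sum 33 < 63
add 7: running sum 40 < 63
add 6: running sum 46 < 63
add 7: running sum 53 < 63
add 2: running sum 55 < 63
add 5: running sum 60 < 63
end 10: [2, 7, 12, 7, 5, 7, 6, 7, 2, 5, 3] sum 63, len 11
end 11: [7, 12, 7, 5, 7, 6, 7, 2, 5, 3, 5] sum 66, len 11
end 12: [12, 7, 5, 7, 6, 7, 2, 5, 3, 5, 8] sum 67, len 11
end 13: [12, 7, 5, 7, 6, 7, 2, 5, 3, 5, 8, 4] sum 71, len 12
Shortest qualifying length: 11.

11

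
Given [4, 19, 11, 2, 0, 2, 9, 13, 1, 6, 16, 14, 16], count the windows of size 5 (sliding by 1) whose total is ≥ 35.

4 19 11 2 0 → sum 36  ≥ 35 ✓
19 11 2 0 2 → sum 34
11 2 0 2 9 → sum 24
2 0 2 9 13 → sum 26
0 2 9 13 1 → sum 25
2 9 13 1 6 → sum 31
9 13 1 6 16 → sum 45  ≥ 35 ✓
13 1 6 16 14 → sum 50  ≥ 35 ✓
1 6 16 14 16 → sum 53  ≥ 35 ✓
4 windows satisfy the condition.

4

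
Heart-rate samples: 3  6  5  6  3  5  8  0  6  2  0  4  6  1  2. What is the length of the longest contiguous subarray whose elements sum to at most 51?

add 3: [3] sum 3, len 1
add 6: [3, 6] sum 9, len 2
add 5: [3, 6, 5] sum 14, len 3
add 6: [3, 6, 5, 6] sum 20, len 4
add 3: [3, 6, 5, 6, 3] sum 23, len 5
add 5: [3, 6, 5, 6, 3, 5] sum 28, len 6
add 8: [3, 6, 5, 6, 3, 5, 8] sum 36, len 7
add 0: [3, 6, 5, 6, 3, 5, 8, 0] sum 36, len 8
add 6: [3, 6, 5, 6, 3, 5, 8, 0, 6] sum 42, len 9
add 2: [3, 6, 5, 6, 3, 5, 8, 0, 6, 2] sum 44, len 10
add 0: [3, 6, 5, 6, 3, 5, 8, 0, 6, 2, 0] sum 44, len 11
add 4: [3, 6, 5, 6, 3, 5, 8, 0, 6, 2, 0, 4] sum 48, len 12
add 6: [6, 5, 6, 3, 5, 8, 0, 6, 2, 0, 4, 6] sum 51, len 12
add 1: [5, 6, 3, 5, 8, 0, 6, 2, 0, 4, 6, 1] sum 46, len 12
add 2: [5, 6, 3, 5, 8, 0, 6, 2, 0, 4, 6, 1, 2] sum 48, len 13
Longest length seen: 13.

13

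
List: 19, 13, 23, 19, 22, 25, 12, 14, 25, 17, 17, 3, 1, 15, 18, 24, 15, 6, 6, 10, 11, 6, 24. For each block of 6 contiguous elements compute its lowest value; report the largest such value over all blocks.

Window mins for each of the 18 positions:
19 13 23 19 22 25 → min 13
13 23 19 22 25 12 → min 12
23 19 22 25 12 14 → min 12
19 22 25 12 14 25 → min 12
22 25 12 14 25 17 → min 12
25 12 14 25 17 17 → min 12
12 14 25 17 17 3 → min 3
14 25 17 17 3 1 → min 1
25 17 17 3 1 15 → min 1
17 17 3 1 15 18 → min 1
17 3 1 15 18 24 → min 1
3 1 15 18 24 15 → min 1
1 15 18 24 15 6 → min 1
15 18 24 15 6 6 → min 6
18 24 15 6 6 10 → min 6
24 15 6 6 10 11 → min 6
15 6 6 10 11 6 → min 6
6 6 10 11 6 24 → min 6
Largest of these is 13.

13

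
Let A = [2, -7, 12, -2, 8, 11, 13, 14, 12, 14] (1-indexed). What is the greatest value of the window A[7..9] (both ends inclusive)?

Elements at indices 7..9: 13, 14, 12
max(13, 14, 12) = 14

14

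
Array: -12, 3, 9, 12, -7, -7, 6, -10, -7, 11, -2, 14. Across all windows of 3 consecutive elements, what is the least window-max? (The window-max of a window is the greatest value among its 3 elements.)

6

(-12, 3, 9) → max 9
(3, 9, 12) → max 12
(9, 12, -7) → max 12
(12, -7, -7) → max 12
(-7, -7, 6) → max 6
(-7, 6, -10) → max 6
(6, -10, -7) → max 6
(-10, -7, 11) → max 11
(-7, 11, -2) → max 11
(11, -2, 14) → max 14
Least of these is 6.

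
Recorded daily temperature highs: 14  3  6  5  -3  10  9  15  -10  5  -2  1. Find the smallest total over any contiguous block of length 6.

18

14 3 6 5 -3 10 → sum 35
3 6 5 -3 10 9 → sum 30
6 5 -3 10 9 15 → sum 42
5 -3 10 9 15 -10 → sum 26
-3 10 9 15 -10 5 → sum 26
10 9 15 -10 5 -2 → sum 27
9 15 -10 5 -2 1 → sum 18
Smallest of these is 18.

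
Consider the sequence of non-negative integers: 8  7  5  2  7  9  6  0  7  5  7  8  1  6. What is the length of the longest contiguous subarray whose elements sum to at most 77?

Extend to the right; shrink from the left whenever the sum exceeds 77:
add 8: [8] sum 8, len 1
add 7: [8, 7] sum 15, len 2
add 5: [8, 7, 5] sum 20, len 3
add 2: [8, 7, 5, 2] sum 22, len 4
add 7: [8, 7, 5, 2, 7] sum 29, len 5
add 9: [8, 7, 5, 2, 7, 9] sum 38, len 6
add 6: [8, 7, 5, 2, 7, 9, 6] sum 44, len 7
add 0: [8, 7, 5, 2, 7, 9, 6, 0] sum 44, len 8
add 7: [8, 7, 5, 2, 7, 9, 6, 0, 7] sum 51, len 9
add 5: [8, 7, 5, 2, 7, 9, 6, 0, 7, 5] sum 56, len 10
add 7: [8, 7, 5, 2, 7, 9, 6, 0, 7, 5, 7] sum 63, len 11
add 8: [8, 7, 5, 2, 7, 9, 6, 0, 7, 5, 7, 8] sum 71, len 12
add 1: [8, 7, 5, 2, 7, 9, 6, 0, 7, 5, 7, 8, 1] sum 72, len 13
add 6: [7, 5, 2, 7, 9, 6, 0, 7, 5, 7, 8, 1, 6] sum 70, len 13
Longest length seen: 13.

13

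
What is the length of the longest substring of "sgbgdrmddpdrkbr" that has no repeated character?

5

[s] len 1
[s, g] len 2
[s, g, b] len 3
[b, g] len 2
[b, g, d] len 3
[b, g, d, r] len 4
[b, g, d, r, m] len 5
[r, m, d] len 3
[d] len 1
[d, p] len 2
[p, d] len 2
[p, d, r] len 3
[p, d, r, k] len 4
[p, d, r, k, b] len 5
[k, b, r] len 3
Longest all-distinct length: 5.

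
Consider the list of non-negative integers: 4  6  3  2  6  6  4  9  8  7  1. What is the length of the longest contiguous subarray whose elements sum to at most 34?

add 4: [4] sum 4, len 1
add 6: [4, 6] sum 10, len 2
add 3: [4, 6, 3] sum 13, len 3
add 2: [4, 6, 3, 2] sum 15, len 4
add 6: [4, 6, 3, 2, 6] sum 21, len 5
add 6: [4, 6, 3, 2, 6, 6] sum 27, len 6
add 4: [4, 6, 3, 2, 6, 6, 4] sum 31, len 7
add 9: [3, 2, 6, 6, 4, 9] sum 30, len 6
add 8: [6, 6, 4, 9, 8] sum 33, len 5
add 7: [6, 4, 9, 8, 7] sum 34, len 5
add 1: [4, 9, 8, 7, 1] sum 29, len 5
Longest length seen: 7.

7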